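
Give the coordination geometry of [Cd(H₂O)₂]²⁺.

Summing ligand charges against the +2 overall charge gives an oxidation state of +2 for cadmium.
Group 12 minus oxidation state 2 gives a d¹⁰ configuration.
Coordination number: 2.
A d¹⁰ ion with only two ligands adopts a linear arrangement (sp hybridisation; no CFSE preference).

linear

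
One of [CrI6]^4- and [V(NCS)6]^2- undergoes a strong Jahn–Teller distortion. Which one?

[CrI6]^4-: Each iodide is −1; balancing the −4 overall charge requires Cr(II). Cr sits in group 6, so the d-electron count is 6 − 2 = 4. Iodide is a weak-field ligand for a first-row metal, so the complex is high-spin. The t₂g³e_g¹ (high-spin) configuration has an unevenly filled e_g set; the Jahn–Teller theorem predicts a tetragonal distortion (typically axial elongation) to lift the degeneracy.
[V(NCS)6]^2-: Summing ligand charges against the −2 overall charge gives an oxidation state of +4 for vanadium. Vanadium is a group-5 element; V(IV) is therefore d¹. The d¹ configuration leaves the e_g set evenly filled (or empty) — no strong Jahn–Teller driving force.

[CrI6]^4-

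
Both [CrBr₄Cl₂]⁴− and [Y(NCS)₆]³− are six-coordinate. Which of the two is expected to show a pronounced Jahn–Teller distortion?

[CrBr₄Cl₂]⁴−: Each bromide is −1; each chloride is −1; balancing the −4 overall charge requires Cr(II). Chromium is a group-6 element; Cr(II) is therefore d⁴. Bromide and chloride are weak-field ligands for a first-row metal, so the complex is high-spin. The t₂g³e_g¹ (high-spin) configuration has an unevenly filled e_g set; the Jahn–Teller theorem predicts a tetragonal distortion (typically axial elongation) to lift the degeneracy.
[Y(NCS)₆]³−: Ligand charges: each isothiocyanate is −1. With an overall charge of −3 the yttrium centre must be in the +3 oxidation state. Group 3 minus oxidation state 3 gives a d⁰ configuration. The d⁰ configuration leaves the e_g set evenly filled (or empty) — no strong Jahn–Teller driving force.

[CrBr₄Cl₂]⁴−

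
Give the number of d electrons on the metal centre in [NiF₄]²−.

d⁸

Ligand charges: each fluoride is −1. With an overall charge of −2 the nickel centre must be in the +2 oxidation state.
Ni sits in group 10, so the d-electron count is 10 − 2 = 8.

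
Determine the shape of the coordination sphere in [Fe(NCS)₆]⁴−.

octahedral

Each isothiocyanate is −1; balancing the −4 overall charge requires Fe(II).
Iron is a group-8 element; Fe(II) is therefore d⁶.
Coordination number: 6.
Six donors around a single metal centre give an octahedral coordination sphere.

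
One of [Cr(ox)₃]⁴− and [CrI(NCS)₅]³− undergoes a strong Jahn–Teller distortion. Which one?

[Cr(ox)₃]⁴−: Summing ligand charges against the −4 overall charge gives an oxidation state of +2 for chromium. Group 6 minus oxidation state 2 gives a d⁴ configuration. Oxalate is a weak-field ligand for a first-row metal, so the complex is high-spin. The t₂g³e_g¹ (high-spin) configuration has an unevenly filled e_g set; the Jahn–Teller theorem predicts a tetragonal distortion (typically axial elongation) to lift the degeneracy.
[CrI(NCS)₅]³−: Each iodide is −1; each isothiocyanate is −1; balancing the −3 overall charge requires Cr(III). Chromium is a group-6 element; Cr(III) is therefore d³. The d³ configuration leaves the e_g set evenly filled (or empty) — no strong Jahn–Teller driving force.

[Cr(ox)₃]⁴−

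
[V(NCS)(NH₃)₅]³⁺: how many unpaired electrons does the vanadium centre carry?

Each isothiocyanate is −1; ammonia is neutral; balancing the +3 overall charge requires V(IV).
V sits in group 5, so the d-electron count is 5 − 4 = 1.
In an octahedral field the d¹ configuration is t₂g¹e_g⁰ (only one arrangement possible), giving 1 unpaired electron.

1 unpaired electron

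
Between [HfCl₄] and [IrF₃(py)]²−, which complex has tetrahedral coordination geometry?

For [HfCl₄]: Summing ligand charges against the 0 overall charge gives an oxidation state of +4 for hafnium. Hafnium is a group-4 element; Hf(IV) is therefore d⁰. A d⁰ ion has no crystal-field stabilisation preference between square planar and tetrahedral, so four ligands adopt the sterically favoured tetrahedral geometry. → tetrahedral.
For [IrF₃(py)]²−: Summing ligand charges against the −2 overall charge gives an oxidation state of +1 for iridium. Group 9 minus oxidation state 1 gives a d⁸ configuration. A 5d d⁸ ion has a large crystal-field splitting; square planar leaves the high-energy d_{x²−y²} orbital empty and maximises CFSE. → square planar.

[HfCl₄]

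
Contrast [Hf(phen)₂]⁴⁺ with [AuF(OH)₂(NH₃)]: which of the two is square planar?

[AuF(OH)₂(NH₃)]

For [Hf(phen)₂]⁴⁺: Ligand charges: 1,10-phenanthroline is neutral. With an overall charge of +4 the hafnium centre must be in the +4 oxidation state. Hafnium is a group-4 element; Hf(IV) is therefore d⁰. A d⁰ ion has no crystal-field stabilisation preference between square planar and tetrahedral, so four ligands adopt the sterically favoured tetrahedral geometry. → tetrahedral.
For [AuF(OH)₂(NH₃)]: Ligand charges: each fluoride is −1; each hydroxide is −1; ammonia is neutral. With an overall charge of 0 the gold centre must be in the +3 oxidation state. Gold is a group-11 element; Au(III) is therefore d⁸. A 5d d⁸ ion has a large crystal-field splitting; square planar leaves the high-energy d_{x²−y²} orbital empty and maximises CFSE. → square planar.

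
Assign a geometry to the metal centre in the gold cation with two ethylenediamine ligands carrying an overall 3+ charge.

square planar

Ethylenediamine is neutral; balancing the +3 overall charge requires Au(III).
Au sits in group 11, so the d-electron count is 11 − 3 = 8.
Counting donor atoms: 2×ethylenediamine (bidentate) → 4 donors. Coordination number = 4.
A 5d d⁸ ion has a large crystal-field splitting; square planar leaves the high-energy d_{x²−y²} orbital empty and maximises CFSE.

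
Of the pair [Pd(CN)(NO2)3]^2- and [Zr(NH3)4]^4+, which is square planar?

[Pd(CN)(NO2)3]^2-

For [Pd(CN)(NO2)3]^2-: Summing ligand charges against the −2 overall charge gives an oxidation state of +2 for palladium. Palladium is a group-10 element; Pd(II) is therefore d⁸. A 4d d⁸ ion has a large crystal-field splitting; square planar leaves the high-energy d_{x²−y²} orbital empty and maximises CFSE. → square planar.
For [Zr(NH3)4]^4+: Ammonia is neutral; balancing the +4 overall charge requires Zr(IV). Zr sits in group 4, so the d-electron count is 4 − 4 = 0. A d⁰ ion has no crystal-field stabilisation preference between square planar and tetrahedral, so four ligands adopt the sterically favoured tetrahedral geometry. → tetrahedral.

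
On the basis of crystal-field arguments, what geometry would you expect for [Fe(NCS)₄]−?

tetrahedral

Ligand charges: each isothiocyanate is −1. With an overall charge of −1 the iron centre must be in the +3 oxidation state.
Fe sits in group 8, so the d-electron count is 8 − 3 = 5.
Coordination number: 4.
Isothiocyanate is a weak-field ligand.
A high-spin d⁵ ion has zero CFSE in either geometry, so four ligands adopt the sterically favoured tetrahedral geometry.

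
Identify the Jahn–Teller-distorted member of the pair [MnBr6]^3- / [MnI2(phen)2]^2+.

[MnBr6]^3-: Each bromide is −1; balancing the −3 overall charge requires Mn(III). Manganese is a group-7 element; Mn(III) is therefore d⁴. Bromide is a weak-field ligand for a first-row metal, so the complex is high-spin. The t₂g³e_g¹ (high-spin) configuration has an unevenly filled e_g set; the Jahn–Teller theorem predicts a tetragonal distortion (typically axial elongation) to lift the degeneracy.
[MnI2(phen)2]^2+: Ligand charges: each iodide is −1; 1,10-phenanthroline is neutral. With an overall charge of +2 the manganese centre must be in the +4 oxidation state. Manganese is a group-7 element; Mn(IV) is therefore d³. The d³ configuration leaves the e_g set evenly filled (or empty) — no strong Jahn–Teller driving force.

[MnBr6]^3-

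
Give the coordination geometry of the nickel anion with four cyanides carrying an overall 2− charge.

Summing ligand charges against the −2 overall charge gives an oxidation state of +2 for nickel.
Group 10 minus oxidation state 2 gives a d⁸ configuration.
Coordination number: 4.
Cyanide is a strong-field ligand (high in the spectrochemical series).
A 3d d⁸ ion with strong-field ligands gains enough CFSE to favour square planar over tetrahedral.

square planar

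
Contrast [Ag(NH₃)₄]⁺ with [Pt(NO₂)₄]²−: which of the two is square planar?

For [Ag(NH₃)₄]⁺: Ammonia is neutral; balancing the +1 overall charge requires Ag(I). Silver is a group-11 element; Ag(I) is therefore d¹⁰. A d¹⁰ ion has no crystal-field stabilisation preference between square planar and tetrahedral, so four ligands adopt the sterically favoured tetrahedral geometry. → tetrahedral.
For [Pt(NO₂)₄]²−: Each nitro (N-bound nitrite) is −1; balancing the −2 overall charge requires Pt(II). Pt sits in group 10, so the d-electron count is 10 − 2 = 8. A 5d d⁸ ion has a large crystal-field splitting; square planar leaves the high-energy d_{x²−y²} orbital empty and maximises CFSE. → square planar.

[Pt(NO₂)₄]²−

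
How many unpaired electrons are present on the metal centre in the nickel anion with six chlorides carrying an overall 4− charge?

Summing ligand charges against the −4 overall charge gives an oxidation state of +2 for nickel.
Ni sits in group 10, so the d-electron count is 10 − 2 = 8.
In an octahedral field the d⁸ configuration is t₂g⁶e_g² (only one arrangement possible), giving 2 unpaired electrons.

2 unpaired electrons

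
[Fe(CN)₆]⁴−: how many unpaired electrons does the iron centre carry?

0

Ligand charges: each cyanide is −1. With an overall charge of −4 the iron centre must be in the +2 oxidation state.
Iron is a group-8 element; Fe(II) is therefore d⁶.
The spin state decides the count: Cyanide is a strong-field ligand (high in the spectrochemical series) for a first-row metal, so the complex is low-spin.
An octahedral low-spin d⁶ ion is t₂g⁶e_g⁰, giving 0 unpaired electrons.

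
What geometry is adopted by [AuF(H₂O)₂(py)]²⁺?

square planar

Ligand charges: each fluoride is −1; water is neutral; pyridine is neutral. With an overall charge of +2 the gold centre must be in the +3 oxidation state.
Gold is a group-11 element; Au(III) is therefore d⁸.
With 4 monodentate ligands the coordination number is 4.
A 5d d⁸ ion has a large crystal-field splitting; square planar leaves the high-energy d_{x²−y²} orbital empty and maximises CFSE.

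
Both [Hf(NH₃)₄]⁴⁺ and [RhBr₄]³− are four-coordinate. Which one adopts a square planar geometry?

[RhBr₄]³−

For [Hf(NH₃)₄]⁴⁺: Summing ligand charges against the +4 overall charge gives an oxidation state of +4 for hafnium. Hf sits in group 4, so the d-electron count is 4 − 4 = 0. A d⁰ ion has no crystal-field stabilisation preference between square planar and tetrahedral, so four ligands adopt the sterically favoured tetrahedral geometry. → tetrahedral.
For [RhBr₄]³−: Summing ligand charges against the −3 overall charge gives an oxidation state of +1 for rhodium. Rh sits in group 9, so the d-electron count is 9 − 1 = 8. A 4d d⁸ ion has a large crystal-field splitting; square planar leaves the high-energy d_{x²−y²} orbital empty and maximises CFSE. → square planar.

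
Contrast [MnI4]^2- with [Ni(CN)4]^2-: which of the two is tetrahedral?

[MnI4]^2-

For [MnI4]^2-: Ligand charges: each iodide is −1. With an overall charge of −2 the manganese centre must be in the +2 oxidation state. Manganese is a group-7 element; Mn(II) is therefore d⁵. A high-spin d⁵ ion has zero CFSE in either geometry, so four ligands adopt the sterically favoured tetrahedral geometry. → tetrahedral.
For [Ni(CN)4]^2-: Summing ligand charges against the −2 overall charge gives an oxidation state of +2 for nickel. Group 10 minus oxidation state 2 gives a d⁸ configuration. Cyanide is a strong-field ligand (high in the spectrochemical series). A 3d d⁸ ion with strong-field ligands gains enough CFSE to favour square planar over tetrahedral. → square planar.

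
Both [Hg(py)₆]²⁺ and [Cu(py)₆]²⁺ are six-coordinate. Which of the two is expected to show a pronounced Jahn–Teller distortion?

[Hg(py)₆]²⁺: Summing ligand charges against the +2 overall charge gives an oxidation state of +2 for mercury. Hg sits in group 12, so the d-electron count is 12 − 2 = 10. The d¹⁰ configuration leaves the e_g set evenly filled (or empty) — no strong Jahn–Teller driving force.
[Cu(py)₆]²⁺: Ligand charges: pyridine is neutral. With an overall charge of +2 the copper centre must be in the +2 oxidation state. Group 11 minus oxidation state 2 gives a d⁹ configuration. The t₂g⁶e_g³ configuration has an unevenly filled e_g set; the Jahn–Teller theorem predicts a tetragonal distortion (typically axial elongation) to lift the degeneracy.

[Cu(py)₆]²⁺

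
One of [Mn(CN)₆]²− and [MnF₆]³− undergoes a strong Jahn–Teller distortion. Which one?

[MnF₆]³−

[Mn(CN)₆]²−: Each cyanide is −1; balancing the −2 overall charge requires Mn(IV). Manganese is a group-7 element; Mn(IV) is therefore d³. The d³ configuration leaves the e_g set evenly filled (or empty) — no strong Jahn–Teller driving force.
[MnF₆]³−: Ligand charges: each fluoride is −1. With an overall charge of −3 the manganese centre must be in the +3 oxidation state. Group 7 minus oxidation state 3 gives a d⁴ configuration. Fluoride is a weak-field ligand for a first-row metal, so the complex is high-spin. The t₂g³e_g¹ (high-spin) configuration has an unevenly filled e_g set; the Jahn–Teller theorem predicts a tetragonal distortion (typically axial elongation) to lift the degeneracy.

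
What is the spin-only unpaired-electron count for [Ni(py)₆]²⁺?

Pyridine is neutral; balancing the +2 overall charge requires Ni(II).
Ni sits in group 10, so the d-electron count is 10 − 2 = 8.
In an octahedral field the d⁸ configuration is t₂g⁶e_g² (only one arrangement possible), giving 2 unpaired electrons.

2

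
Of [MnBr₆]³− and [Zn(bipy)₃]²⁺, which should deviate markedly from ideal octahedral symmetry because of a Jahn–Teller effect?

[MnBr₆]³−: Ligand charges: each bromide is −1. With an overall charge of −3 the manganese centre must be in the +3 oxidation state. Mn sits in group 7, so the d-electron count is 7 − 3 = 4. Bromide is a weak-field ligand for a first-row metal, so the complex is high-spin. The t₂g³e_g¹ (high-spin) configuration has an unevenly filled e_g set; the Jahn–Teller theorem predicts a tetragonal distortion (typically axial elongation) to lift the degeneracy.
[Zn(bipy)₃]²⁺: Summing ligand charges against the +2 overall charge gives an oxidation state of +2 for zinc. Zn sits in group 12, so the d-electron count is 12 − 2 = 10. The d¹⁰ configuration leaves the e_g set evenly filled (or empty) — no strong Jahn–Teller driving force.

[MnBr₆]³−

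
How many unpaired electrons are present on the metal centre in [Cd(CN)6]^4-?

Summing ligand charges against the −4 overall charge gives an oxidation state of +2 for cadmium.
Group 12 minus oxidation state 2 gives a d¹⁰ configuration.
In an octahedral field the d¹⁰ configuration is t₂g⁶e_g⁴, giving 0 unpaired electrons.

0 unpaired electrons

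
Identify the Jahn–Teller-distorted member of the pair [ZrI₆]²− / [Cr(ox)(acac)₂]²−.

[Cr(ox)(acac)₂]²−

[ZrI₆]²−: Each iodide is −1; balancing the −2 overall charge requires Zr(IV). Zirconium is a group-4 element; Zr(IV) is therefore d⁰. The d⁰ configuration leaves the e_g set evenly filled (or empty) — no strong Jahn–Teller driving force.
[Cr(ox)(acac)₂]²−: Each oxalate is −2; each acetylacetonate is −1; balancing the −2 overall charge requires Cr(II). Chromium is a group-6 element; Cr(II) is therefore d⁴. Acetylacetonate and oxalate are weak-field ligands for a first-row metal, so the complex is high-spin. The t₂g³e_g¹ (high-spin) configuration has an unevenly filled e_g set; the Jahn–Teller theorem predicts a tetragonal distortion (typically axial elongation) to lift the degeneracy.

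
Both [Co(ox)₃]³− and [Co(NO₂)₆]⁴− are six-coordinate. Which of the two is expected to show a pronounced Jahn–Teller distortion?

[Co(NO₂)₆]⁴−

[Co(ox)₃]³−: Ligand charges: each oxalate is −2. With an overall charge of −3 the cobalt centre must be in the +3 oxidation state. Group 9 minus oxidation state 3 gives a d⁶ configuration. Co(III) has an exceptionally large octahedral splitting and is low-spin with essentially every ligand except fluoride. The d⁶ configuration leaves the e_g set evenly filled (or empty) — no strong Jahn–Teller driving force.
[Co(NO₂)₆]⁴−: Each nitro (N-bound nitrite) is −1; balancing the −4 overall charge requires Co(II). Co sits in group 9, so the d-electron count is 9 − 2 = 7. Nitro (N-bound nitrite) is a strong-field ligand (high in the spectrochemical series) for a first-row metal, so the complex is low-spin. The t₂g⁶e_g¹ (low-spin) configuration has an unevenly filled e_g set; the Jahn–Teller theorem predicts a tetragonal distortion (typically axial elongation) to lift the degeneracy.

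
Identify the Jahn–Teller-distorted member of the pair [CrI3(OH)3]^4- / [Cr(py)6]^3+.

[CrI3(OH)3]^4-: Summing ligand charges against the −4 overall charge gives an oxidation state of +2 for chromium. Cr sits in group 6, so the d-electron count is 6 − 2 = 4. Hydroxide and iodide are weak-field ligands for a first-row metal, so the complex is high-spin. The t₂g³e_g¹ (high-spin) configuration has an unevenly filled e_g set; the Jahn–Teller theorem predicts a tetragonal distortion (typically axial elongation) to lift the degeneracy.
[Cr(py)6]^3+: Pyridine is neutral; balancing the +3 overall charge requires Cr(III). Cr sits in group 6, so the d-electron count is 6 − 3 = 3. The d³ configuration leaves the e_g set evenly filled (or empty) — no strong Jahn–Teller driving force.

[CrI3(OH)3]^4-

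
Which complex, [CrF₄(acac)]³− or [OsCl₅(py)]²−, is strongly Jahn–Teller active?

[CrF₄(acac)]³−

[CrF₄(acac)]³−: Ligand charges: each fluoride is −1; each acetylacetonate is −1. With an overall charge of −3 the chromium centre must be in the +2 oxidation state. Group 6 minus oxidation state 2 gives a d⁴ configuration. Acetylacetonate and fluoride are weak-field ligands for a first-row metal, so the complex is high-spin. The t₂g³e_g¹ (high-spin) configuration has an unevenly filled e_g set; the Jahn–Teller theorem predicts a tetragonal distortion (typically axial elongation) to lift the degeneracy.
[OsCl₅(py)]²−: Each chloride is −1; pyridine is neutral; balancing the −2 overall charge requires Os(III). Group 8 minus oxidation state 3 gives a d⁵ configuration. A 5d ion has a large Δₒ and is invariably low-spin. The d⁵ configuration leaves the e_g set evenly filled (or empty) — no strong Jahn–Teller driving force.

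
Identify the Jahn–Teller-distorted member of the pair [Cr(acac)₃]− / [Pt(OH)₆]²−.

[Cr(acac)₃]−: Ligand charges: each acetylacetonate is −1. With an overall charge of −1 the chromium centre must be in the +2 oxidation state. Chromium is a group-6 element; Cr(II) is therefore d⁴. Acetylacetonate is a weak-field ligand for a first-row metal, so the complex is high-spin. The t₂g³e_g¹ (high-spin) configuration has an unevenly filled e_g set; the Jahn–Teller theorem predicts a tetragonal distortion (typically axial elongation) to lift the degeneracy.
[Pt(OH)₆]²−: Ligand charges: each hydroxide is −1. With an overall charge of −2 the platinum centre must be in the +4 oxidation state. Pt sits in group 10, so the d-electron count is 10 − 4 = 6. A 5d ion has a large Δₒ and is invariably low-spin. The d⁶ configuration leaves the e_g set evenly filled (or empty) — no strong Jahn–Teller driving force.

[Cr(acac)₃]−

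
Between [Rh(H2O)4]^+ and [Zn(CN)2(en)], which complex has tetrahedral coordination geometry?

[Zn(CN)2(en)]

For [Rh(H2O)4]^+: Ligand charges: water is neutral. With an overall charge of +1 the rhodium centre must be in the +1 oxidation state. Rhodium is a group-9 element; Rh(I) is therefore d⁸. A 4d d⁸ ion has a large crystal-field splitting; square planar leaves the high-energy d_{x²−y²} orbital empty and maximises CFSE. → square planar.
For [Zn(CN)2(en)]: Summing ligand charges against the 0 overall charge gives an oxidation state of +2 for zinc. Zinc is a group-12 element; Zn(II) is therefore d¹⁰. A d¹⁰ ion has no crystal-field stabilisation preference between square planar and tetrahedral, so four ligands adopt the sterically favoured tetrahedral geometry. → tetrahedral.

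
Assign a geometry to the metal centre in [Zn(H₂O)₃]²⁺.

trigonal planar

Water is neutral; balancing the +2 overall charge requires Zn(II).
Zn sits in group 12, so the d-electron count is 12 − 2 = 10.
With 3 monodentate ligands the coordination number is 3.
Three ligands around a d¹⁰ centre minimise repulsion in a trigonal-planar arrangement.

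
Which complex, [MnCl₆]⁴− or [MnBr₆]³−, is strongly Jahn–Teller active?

[MnCl₆]⁴−: Ligand charges: each chloride is −1. With an overall charge of −4 the manganese centre must be in the +2 oxidation state. Manganese is a group-7 element; Mn(II) is therefore d⁵. Chloride is a weak-field ligand for a first-row metal, so the complex is high-spin. The d⁵ configuration leaves the e_g set evenly filled (or empty) — no strong Jahn–Teller driving force.
[MnBr₆]³−: Ligand charges: each bromide is −1. With an overall charge of −3 the manganese centre must be in the +3 oxidation state. Mn sits in group 7, so the d-electron count is 7 − 3 = 4. Bromide is a weak-field ligand for a first-row metal, so the complex is high-spin. The t₂g³e_g¹ (high-spin) configuration has an unevenly filled e_g set; the Jahn–Teller theorem predicts a tetragonal distortion (typically axial elongation) to lift the degeneracy.

[MnBr₆]³−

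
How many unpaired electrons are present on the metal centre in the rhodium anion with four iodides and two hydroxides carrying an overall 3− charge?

0 unpaired electrons

Ligand charges: each iodide is −1; each hydroxide is −1. With an overall charge of −3 the rhodium centre must be in the +3 oxidation state.
Rh sits in group 9, so the d-electron count is 9 − 3 = 6.
The spin state decides the count: a 4d ion has a large Δₒ and is invariably low-spin.
An octahedral low-spin d⁶ ion is t₂g⁶e_g⁰, giving 0 unpaired electrons.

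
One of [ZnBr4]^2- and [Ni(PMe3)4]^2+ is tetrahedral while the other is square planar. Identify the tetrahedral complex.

[ZnBr4]^2-

For [ZnBr4]^2-: Each bromide is −1; balancing the −2 overall charge requires Zn(II). Zinc is a group-12 element; Zn(II) is therefore d¹⁰. A d¹⁰ ion has no crystal-field stabilisation preference between square planar and tetrahedral, so four ligands adopt the sterically favoured tetrahedral geometry. → tetrahedral.
For [Ni(PMe3)4]^2+: Ligand charges: trimethylphosphine is neutral. With an overall charge of +2 the nickel centre must be in the +2 oxidation state. Group 10 minus oxidation state 2 gives a d⁸ configuration. Trimethylphosphine is a strong-field ligand (high in the spectrochemical series). A 3d d⁸ ion with strong-field ligands gains enough CFSE to favour square planar over tetrahedral. → square planar.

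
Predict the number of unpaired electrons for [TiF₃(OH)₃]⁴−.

2

Each fluoride is −1; each hydroxide is −1; balancing the −4 overall charge requires Ti(II).
Group 4 minus oxidation state 2 gives a d² configuration.
In an octahedral field the d² configuration is t₂g²e_g⁰ (only one arrangement possible), giving 2 unpaired electrons.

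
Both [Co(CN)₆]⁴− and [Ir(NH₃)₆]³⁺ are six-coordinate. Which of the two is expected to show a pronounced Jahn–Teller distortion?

[Co(CN)₆]⁴−: Each cyanide is −1; balancing the −4 overall charge requires Co(II). Co sits in group 9, so the d-electron count is 9 − 2 = 7. Cyanide is a strong-field ligand (high in the spectrochemical series) for a first-row metal, so the complex is low-spin. The t₂g⁶e_g¹ (low-spin) configuration has an unevenly filled e_g set; the Jahn–Teller theorem predicts a tetragonal distortion (typically axial elongation) to lift the degeneracy.
[Ir(NH₃)₆]³⁺: Ammonia is neutral; balancing the +3 overall charge requires Ir(III). Group 9 minus oxidation state 3 gives a d⁶ configuration. A 5d ion has a large Δₒ and is invariably low-spin. The d⁶ configuration leaves the e_g set evenly filled (or empty) — no strong Jahn–Teller driving force.

[Co(CN)₆]⁴−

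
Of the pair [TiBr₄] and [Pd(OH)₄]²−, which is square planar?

[Pd(OH)₄]²−

For [TiBr₄]: Ligand charges: each bromide is −1. With an overall charge of 0 the titanium centre must be in the +4 oxidation state. Group 4 minus oxidation state 4 gives a d⁰ configuration. A d⁰ ion has no crystal-field stabilisation preference between square planar and tetrahedral, so four ligands adopt the sterically favoured tetrahedral geometry. → tetrahedral.
For [Pd(OH)₄]²−: Each hydroxide is −1; balancing the −2 overall charge requires Pd(II). Pd sits in group 10, so the d-electron count is 10 − 2 = 8. A 4d d⁸ ion has a large crystal-field splitting; square planar leaves the high-energy d_{x²−y²} orbital empty and maximises CFSE. → square planar.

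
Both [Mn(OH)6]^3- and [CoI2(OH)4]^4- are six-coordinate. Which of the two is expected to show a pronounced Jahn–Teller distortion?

[Mn(OH)6]^3-

[Mn(OH)6]^3-: Summing ligand charges against the −3 overall charge gives an oxidation state of +3 for manganese. Manganese is a group-7 element; Mn(III) is therefore d⁴. Hydroxide is a weak-field ligand for a first-row metal, so the complex is high-spin. The t₂g³e_g¹ (high-spin) configuration has an unevenly filled e_g set; the Jahn–Teller theorem predicts a tetragonal distortion (typically axial elongation) to lift the degeneracy.
[CoI2(OH)4]^4-: Each iodide is −1; each hydroxide is −1; balancing the −4 overall charge requires Co(II). Group 9 minus oxidation state 2 gives a d⁷ configuration. Hydroxide and iodide are weak-field ligands for a first-row metal, so the complex is high-spin. The d⁷ configuration leaves the e_g set evenly filled (or empty) — no strong Jahn–Teller driving force.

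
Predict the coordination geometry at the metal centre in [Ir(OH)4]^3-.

square planar

Each hydroxide is −1; balancing the −3 overall charge requires Ir(I).
Iridium is a group-9 element; Ir(I) is therefore d⁸.
With 4 monodentate ligands the coordination number is 4.
A 5d d⁸ ion has a large crystal-field splitting; square planar leaves the high-energy d_{x²−y²} orbital empty and maximises CFSE.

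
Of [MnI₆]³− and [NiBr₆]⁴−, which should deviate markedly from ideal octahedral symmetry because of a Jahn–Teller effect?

[MnI₆]³−: Each iodide is −1; balancing the −3 overall charge requires Mn(III). Mn sits in group 7, so the d-electron count is 7 − 3 = 4. Iodide is a weak-field ligand for a first-row metal, so the complex is high-spin. The t₂g³e_g¹ (high-spin) configuration has an unevenly filled e_g set; the Jahn–Teller theorem predicts a tetragonal distortion (typically axial elongation) to lift the degeneracy.
[NiBr₆]⁴−: Summing ligand charges against the −4 overall charge gives an oxidation state of +2 for nickel. Group 10 minus oxidation state 2 gives a d⁸ configuration. The d⁸ configuration leaves the e_g set evenly filled (or empty) — no strong Jahn–Teller driving force.

[MnI₆]³−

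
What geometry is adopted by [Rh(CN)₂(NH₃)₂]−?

square planar

Summing ligand charges against the −1 overall charge gives an oxidation state of +1 for rhodium.
Group 9 minus oxidation state 1 gives a d⁸ configuration.
Coordination number: 4.
A 4d d⁸ ion has a large crystal-field splitting; square planar leaves the high-energy d_{x²−y²} orbital empty and maximises CFSE.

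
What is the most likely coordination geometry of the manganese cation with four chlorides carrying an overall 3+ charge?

Ligand charges: each chloride is −1. With an overall charge of +3 the manganese centre must be in the +7 oxidation state.
Group 7 minus oxidation state 7 gives a d⁰ configuration.
Coordination number: 4.
A d⁰ ion has no crystal-field stabilisation preference between square planar and tetrahedral, so four ligands adopt the sterically favoured tetrahedral geometry.

tetrahedral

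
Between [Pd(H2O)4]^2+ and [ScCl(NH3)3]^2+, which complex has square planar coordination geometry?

For [Pd(H2O)4]^2+: Summing ligand charges against the +2 overall charge gives an oxidation state of +2 for palladium. Palladium is a group-10 element; Pd(II) is therefore d⁸. A 4d d⁸ ion has a large crystal-field splitting; square planar leaves the high-energy d_{x²−y²} orbital empty and maximises CFSE. → square planar.
For [ScCl(NH3)3]^2+: Each chloride is −1; ammonia is neutral; balancing the +2 overall charge requires Sc(III). Group 3 minus oxidation state 3 gives a d⁰ configuration. A d⁰ ion has no crystal-field stabilisation preference between square planar and tetrahedral, so four ligands adopt the sterically favoured tetrahedral geometry. → tetrahedral.

[Pd(H2O)4]^2+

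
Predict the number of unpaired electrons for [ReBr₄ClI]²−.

Summing ligand charges against the −2 overall charge gives an oxidation state of +4 for rhenium.
Rhenium is a group-7 element; Re(IV) is therefore d³.
In an octahedral field the d³ configuration is t₂g³e_g⁰ (only one arrangement possible), giving 3 unpaired electrons.

3 unpaired electrons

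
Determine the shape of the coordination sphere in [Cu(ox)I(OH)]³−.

tetrahedral

Summing ligand charges against the −3 overall charge gives an oxidation state of +1 for copper.
Group 11 minus oxidation state 1 gives a d¹⁰ configuration.
Counting donor atoms: 1×oxalate (bidentate) → 2 donors; 1×iodide (monodentate) → 1 donor; 1×hydroxide (monodentate) → 1 donor. Coordination number = 4.
A d¹⁰ ion has no crystal-field stabilisation preference between square planar and tetrahedral, so four ligands adopt the sterically favoured tetrahedral geometry.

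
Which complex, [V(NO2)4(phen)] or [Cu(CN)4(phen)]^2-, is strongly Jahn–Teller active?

[Cu(CN)4(phen)]^2-

[V(NO2)4(phen)]: Summing ligand charges against the 0 overall charge gives an oxidation state of +4 for vanadium. V sits in group 5, so the d-electron count is 5 − 4 = 1. The d¹ configuration leaves the e_g set evenly filled (or empty) — no strong Jahn–Teller driving force.
[Cu(CN)4(phen)]^2-: Ligand charges: each cyanide is −1; 1,10-phenanthroline is neutral. With an overall charge of −2 the copper centre must be in the +2 oxidation state. Copper is a group-11 element; Cu(II) is therefore d⁹. The t₂g⁶e_g³ configuration has an unevenly filled e_g set; the Jahn–Teller theorem predicts a tetragonal distortion (typically axial elongation) to lift the degeneracy.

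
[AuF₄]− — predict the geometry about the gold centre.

Summing ligand charges against the −1 overall charge gives an oxidation state of +3 for gold.
Gold is a group-11 element; Au(III) is therefore d⁸.
With 4 monodentate ligands the coordination number is 4.
A 5d d⁸ ion has a large crystal-field splitting; square planar leaves the high-energy d_{x²−y²} orbital empty and maximises CFSE.

square planar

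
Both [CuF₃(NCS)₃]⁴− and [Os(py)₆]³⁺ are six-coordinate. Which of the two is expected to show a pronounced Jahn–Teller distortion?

[CuF₃(NCS)₃]⁴−: Summing ligand charges against the −4 overall charge gives an oxidation state of +2 for copper. Group 11 minus oxidation state 2 gives a d⁹ configuration. The t₂g⁶e_g³ configuration has an unevenly filled e_g set; the Jahn–Teller theorem predicts a tetragonal distortion (typically axial elongation) to lift the degeneracy.
[Os(py)₆]³⁺: Summing ligand charges against the +3 overall charge gives an oxidation state of +3 for osmium. Osmium is a group-8 element; Os(III) is therefore d⁵. A 5d ion has a large Δₒ and is invariably low-spin. The d⁵ configuration leaves the e_g set evenly filled (or empty) — no strong Jahn–Teller driving force.

[CuF₃(NCS)₃]⁴−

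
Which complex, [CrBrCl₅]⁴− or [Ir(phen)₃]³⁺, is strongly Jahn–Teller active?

[CrBrCl₅]⁴−

[CrBrCl₅]⁴−: Summing ligand charges against the −4 overall charge gives an oxidation state of +2 for chromium. Chromium is a group-6 element; Cr(II) is therefore d⁴. Bromide and chloride are weak-field ligands for a first-row metal, so the complex is high-spin. The t₂g³e_g¹ (high-spin) configuration has an unevenly filled e_g set; the Jahn–Teller theorem predicts a tetragonal distortion (typically axial elongation) to lift the degeneracy.
[Ir(phen)₃]³⁺: 1,10-phenanthroline is neutral; balancing the +3 overall charge requires Ir(III). Group 9 minus oxidation state 3 gives a d⁶ configuration. A 5d ion has a large Δₒ and is invariably low-spin. The d⁶ configuration leaves the e_g set evenly filled (or empty) — no strong Jahn–Teller driving force.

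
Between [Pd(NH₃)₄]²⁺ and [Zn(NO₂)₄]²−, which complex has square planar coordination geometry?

For [Pd(NH₃)₄]²⁺: Ligand charges: ammonia is neutral. With an overall charge of +2 the palladium centre must be in the +2 oxidation state. Palladium is a group-10 element; Pd(II) is therefore d⁸. A 4d d⁸ ion has a large crystal-field splitting; square planar leaves the high-energy d_{x²−y²} orbital empty and maximises CFSE. → square planar.
For [Zn(NO₂)₄]²−: Each nitro (N-bound nitrite) is −1; balancing the −2 overall charge requires Zn(II). Group 12 minus oxidation state 2 gives a d¹⁰ configuration. A d¹⁰ ion has no crystal-field stabilisation preference between square planar and tetrahedral, so four ligands adopt the sterically favoured tetrahedral geometry. → tetrahedral.

[Pd(NH₃)₄]²⁺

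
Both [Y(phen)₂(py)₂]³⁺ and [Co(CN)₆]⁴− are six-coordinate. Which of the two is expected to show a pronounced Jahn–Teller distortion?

[Y(phen)₂(py)₂]³⁺: Ligand charges: 1,10-phenanthroline is neutral; pyridine is neutral. With an overall charge of +3 the yttrium centre must be in the +3 oxidation state. Yttrium is a group-3 element; Y(III) is therefore d⁰. The d⁰ configuration leaves the e_g set evenly filled (or empty) — no strong Jahn–Teller driving force.
[Co(CN)₆]⁴−: Ligand charges: each cyanide is −1. With an overall charge of −4 the cobalt centre must be in the +2 oxidation state. Co sits in group 9, so the d-electron count is 9 − 2 = 7. Cyanide is a strong-field ligand (high in the spectrochemical series) for a first-row metal, so the complex is low-spin. The t₂g⁶e_g¹ (low-spin) configuration has an unevenly filled e_g set; the Jahn–Teller theorem predicts a tetragonal distortion (typically axial elongation) to lift the degeneracy.

[Co(CN)₆]⁴−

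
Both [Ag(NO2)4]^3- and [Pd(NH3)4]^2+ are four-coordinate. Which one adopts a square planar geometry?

[Pd(NH3)4]^2+

For [Ag(NO2)4]^3-: Ligand charges: each nitro (N-bound nitrite) is −1. With an overall charge of −3 the silver centre must be in the +1 oxidation state. Group 11 minus oxidation state 1 gives a d¹⁰ configuration. A d¹⁰ ion has no crystal-field stabilisation preference between square planar and tetrahedral, so four ligands adopt the sterically favoured tetrahedral geometry. → tetrahedral.
For [Pd(NH3)4]^2+: Summing ligand charges against the +2 overall charge gives an oxidation state of +2 for palladium. Group 10 minus oxidation state 2 gives a d⁸ configuration. A 4d d⁸ ion has a large crystal-field splitting; square planar leaves the high-energy d_{x²−y²} orbital empty and maximises CFSE. → square planar.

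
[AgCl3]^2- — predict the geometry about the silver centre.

trigonal planar

Summing ligand charges against the −2 overall charge gives an oxidation state of +1 for silver.
Ag sits in group 11, so the d-electron count is 11 − 1 = 10.
With 3 monodentate ligands the coordination number is 3.
Three ligands around a d¹⁰ centre minimise repulsion in a trigonal-planar arrangement.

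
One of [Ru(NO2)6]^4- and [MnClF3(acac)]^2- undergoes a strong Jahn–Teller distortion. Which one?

[MnClF3(acac)]^2-

[Ru(NO2)6]^4-: Ligand charges: each nitro (N-bound nitrite) is −1. With an overall charge of −4 the ruthenium centre must be in the +2 oxidation state. Ru sits in group 8, so the d-electron count is 8 − 2 = 6. A 4d ion has a large Δₒ and is invariably low-spin. The d⁶ configuration leaves the e_g set evenly filled (or empty) — no strong Jahn–Teller driving force.
[MnClF3(acac)]^2-: Ligand charges: each chloride is −1; each fluoride is −1; each acetylacetonate is −1. With an overall charge of −2 the manganese centre must be in the +3 oxidation state. Manganese is a group-7 element; Mn(III) is therefore d⁴. Acetylacetonate, chloride, and fluoride are weak-field ligands for a first-row metal, so the complex is high-spin. The t₂g³e_g¹ (high-spin) configuration has an unevenly filled e_g set; the Jahn–Teller theorem predicts a tetragonal distortion (typically axial elongation) to lift the degeneracy.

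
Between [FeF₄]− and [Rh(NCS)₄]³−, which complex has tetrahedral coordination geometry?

For [FeF₄]−: Summing ligand charges against the −1 overall charge gives an oxidation state of +3 for iron. Fe sits in group 8, so the d-electron count is 8 − 3 = 5. A high-spin d⁵ ion has zero CFSE in either geometry, so four ligands adopt the sterically favoured tetrahedral geometry. → tetrahedral.
For [Rh(NCS)₄]³−: Ligand charges: each isothiocyanate is −1. With an overall charge of −3 the rhodium centre must be in the +1 oxidation state. Group 9 minus oxidation state 1 gives a d⁸ configuration. A 4d d⁸ ion has a large crystal-field splitting; square planar leaves the high-energy d_{x²−y²} orbital empty and maximises CFSE. → square planar.

[FeF₄]−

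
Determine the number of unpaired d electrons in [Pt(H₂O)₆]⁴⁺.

Summing ligand charges against the +4 overall charge gives an oxidation state of +4 for platinum.
Group 10 minus oxidation state 4 gives a d⁶ configuration.
The spin state decides the count: a 5d ion has a large Δₒ and is invariably low-spin.
An octahedral low-spin d⁶ ion is t₂g⁶e_g⁰, giving 0 unpaired electrons.

0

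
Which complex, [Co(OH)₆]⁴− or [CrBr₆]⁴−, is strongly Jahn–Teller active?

[CrBr₆]⁴−

[Co(OH)₆]⁴−: Each hydroxide is −1; balancing the −4 overall charge requires Co(II). Co sits in group 9, so the d-electron count is 9 − 2 = 7. Hydroxide is a weak-field ligand for a first-row metal, so the complex is high-spin. The d⁷ configuration leaves the e_g set evenly filled (or empty) — no strong Jahn–Teller driving force.
[CrBr₆]⁴−: Summing ligand charges against the −4 overall charge gives an oxidation state of +2 for chromium. Cr sits in group 6, so the d-electron count is 6 − 2 = 4. Bromide is a weak-field ligand for a first-row metal, so the complex is high-spin. The t₂g³e_g¹ (high-spin) configuration has an unevenly filled e_g set; the Jahn–Teller theorem predicts a tetragonal distortion (typically axial elongation) to lift the degeneracy.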